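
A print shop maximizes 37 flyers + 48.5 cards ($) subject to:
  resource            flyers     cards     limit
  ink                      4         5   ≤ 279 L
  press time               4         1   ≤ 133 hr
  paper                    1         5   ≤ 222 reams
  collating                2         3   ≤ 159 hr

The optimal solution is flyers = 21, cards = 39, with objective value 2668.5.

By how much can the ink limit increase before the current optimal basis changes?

Binding constraints: ink, collating. The basis is B = [[4,5],[2,3]] with det 2.
Per unit increase in ink, x* moves by d = (1.5, -1).
The basis stays optimal until press time becomes binding; allowable increase = 2 L.

2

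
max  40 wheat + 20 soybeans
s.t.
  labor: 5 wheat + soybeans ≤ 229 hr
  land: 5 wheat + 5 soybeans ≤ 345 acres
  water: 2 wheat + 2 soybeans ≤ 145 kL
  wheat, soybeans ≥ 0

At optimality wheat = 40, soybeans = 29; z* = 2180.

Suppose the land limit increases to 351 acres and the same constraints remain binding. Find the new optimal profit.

Binding: labor and land. Non-binding: water (7 unused).
Slack constraints have shadow price 0 (complementary slackness).
The binding rows give the dual system: 5·y_labor + 5·y_land = 40 and 1·y_labor + 5·y_land = 20.
This yields shadow prices y_labor = 5, y_land = 3.
Δz = y_land·Δb = 3 × (6) = 18, so new z* = 2180 + 18 = 2198.

2198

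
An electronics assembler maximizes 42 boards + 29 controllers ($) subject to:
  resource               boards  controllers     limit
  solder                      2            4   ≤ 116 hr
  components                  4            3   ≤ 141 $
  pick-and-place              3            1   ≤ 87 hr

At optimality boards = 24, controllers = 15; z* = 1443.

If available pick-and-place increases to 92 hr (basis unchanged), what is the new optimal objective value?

At the optimum: solder uses 108 of 116 (slack = 8); components uses 141 of 141 (binding); pick-and-place uses 87 of 87 (binding).
Slack constraints have shadow price 0 (complementary slackness).
The binding rows give the dual system: 4·y_components + 3·y_pick-and-place = 42 and 3·y_components + 1·y_pick-and-place = 29.
This yields shadow prices y_components = 9, y_pick-and-place = 2.
Δz = y_pick-and-place·Δb = 2 × (5) = 10, so new z* = 1443 + 10 = 1453.

1453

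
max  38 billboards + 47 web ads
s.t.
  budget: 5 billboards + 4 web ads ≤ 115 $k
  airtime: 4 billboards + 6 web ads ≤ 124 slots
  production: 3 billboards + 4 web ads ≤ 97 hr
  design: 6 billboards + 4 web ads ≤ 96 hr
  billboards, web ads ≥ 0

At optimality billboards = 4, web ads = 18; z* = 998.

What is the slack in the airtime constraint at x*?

airtime used = 4·4 + 6·18 = 124; slack = 124 − 124 = 0.

0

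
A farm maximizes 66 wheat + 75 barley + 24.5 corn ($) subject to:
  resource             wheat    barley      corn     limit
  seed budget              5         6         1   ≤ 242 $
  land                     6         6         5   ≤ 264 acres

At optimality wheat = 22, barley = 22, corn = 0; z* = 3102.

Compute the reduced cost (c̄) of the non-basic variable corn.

Both seed budget and land are binding at x*.
Dual feasibility on the basic columns requires 5·y_seed budget + 6·y_land = 66, 6·y_seed budget + 6·y_land = 75.
This yields shadow prices y_seed budget = 9, y_land = 3.5.
Reduced cost of corn: c₃ − yᵀa₃ = 24.5 − (9·1 + 3.5·5) = 24.5 − 26.5 = -2.

-2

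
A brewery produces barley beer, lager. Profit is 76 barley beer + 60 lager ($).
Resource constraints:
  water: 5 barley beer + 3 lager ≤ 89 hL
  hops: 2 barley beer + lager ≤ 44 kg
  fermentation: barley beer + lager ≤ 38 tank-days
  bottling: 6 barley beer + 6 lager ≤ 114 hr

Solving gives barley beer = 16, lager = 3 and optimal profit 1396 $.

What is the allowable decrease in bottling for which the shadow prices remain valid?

7.2

Binding constraints: water, bottling. The basis is B = [[5,3],[6,6]] with det 12.
Per unit decrease in bottling, x* moves by d = (0.25, -0.4167).
The basis stays optimal until lager reaches 0; allowable decrease = 7.2 hr.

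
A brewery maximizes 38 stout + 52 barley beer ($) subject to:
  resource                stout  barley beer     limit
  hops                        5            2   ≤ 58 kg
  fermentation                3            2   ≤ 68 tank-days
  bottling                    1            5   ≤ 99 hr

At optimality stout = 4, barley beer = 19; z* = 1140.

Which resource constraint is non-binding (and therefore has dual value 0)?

hops: 58/58 (binding)
fermentation: 50/68 (slack 18)
bottling: 99/99 (binding)
By complementary slackness, a constraint with positive slack has shadow price 0 → fermentation.

fermentation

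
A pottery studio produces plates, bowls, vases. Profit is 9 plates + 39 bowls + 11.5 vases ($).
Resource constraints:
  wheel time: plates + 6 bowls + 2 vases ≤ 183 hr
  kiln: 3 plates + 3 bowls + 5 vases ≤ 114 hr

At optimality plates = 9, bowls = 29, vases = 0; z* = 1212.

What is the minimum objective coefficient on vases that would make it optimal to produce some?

Check each constraint at x*: wheel time 183/183 (tight); kiln 114/114 (tight).
Dual feasibility on the basic columns requires 1·y_wheel time + 3·y_kiln = 9, 6·y_wheel time + 3·y_kiln = 39.
Solving: y_wheel time = 6, y_kiln = 1.
vases enters the basis when its profit ≥ yᵀa₃ = 6·2 + 1·5 = 17.

17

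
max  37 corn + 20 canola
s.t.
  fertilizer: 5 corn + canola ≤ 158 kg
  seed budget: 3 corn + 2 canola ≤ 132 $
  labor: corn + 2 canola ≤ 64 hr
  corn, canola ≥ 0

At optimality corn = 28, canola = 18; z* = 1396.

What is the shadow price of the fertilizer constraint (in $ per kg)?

6

Binding: fertilizer and labor. Non-binding: seed budget (12 unused).
By complementary slackness, y = 0 for the non-binding constraint.
The binding rows give the dual system: 5·y_fertilizer + 1·y_labor = 37 and 1·y_fertilizer + 2·y_labor = 20.
Solving: y_fertilizer = 6, y_labor = 7.
Shadow price of fertilizer = 6.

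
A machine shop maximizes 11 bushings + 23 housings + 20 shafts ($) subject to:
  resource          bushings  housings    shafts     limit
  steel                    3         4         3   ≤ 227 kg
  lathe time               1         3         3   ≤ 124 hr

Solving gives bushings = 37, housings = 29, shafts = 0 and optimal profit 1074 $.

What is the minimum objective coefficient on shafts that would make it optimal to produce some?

Check each constraint at x*: steel 227/227 (tight); lathe time 124/124 (tight).
The binding rows give the dual system: 3·y_steel + 1·y_lathe time = 11 and 4·y_steel + 3·y_lathe time = 23.
Solving: y_steel = 2, y_lathe time = 5.
shafts enters the basis when its profit ≥ yᵀa₃ = 2·3 + 5·3 = 21.

21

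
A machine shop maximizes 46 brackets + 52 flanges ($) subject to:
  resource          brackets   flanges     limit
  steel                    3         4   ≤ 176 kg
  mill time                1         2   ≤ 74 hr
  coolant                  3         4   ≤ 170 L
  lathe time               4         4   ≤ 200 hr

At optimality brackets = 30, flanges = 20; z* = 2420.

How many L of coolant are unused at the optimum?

coolant used = 3·30 + 4·20 = 170; slack = 170 − 170 = 0.

0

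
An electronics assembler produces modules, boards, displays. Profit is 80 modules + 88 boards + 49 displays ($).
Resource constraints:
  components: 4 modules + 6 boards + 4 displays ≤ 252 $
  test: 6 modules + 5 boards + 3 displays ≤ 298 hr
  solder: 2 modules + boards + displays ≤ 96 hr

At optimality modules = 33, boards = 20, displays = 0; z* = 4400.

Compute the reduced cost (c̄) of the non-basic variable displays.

Check each constraint at x*: components 252/252 (tight); test 298/298 (tight); solder 86/96 (slack 10).
Since solder is not tight, its dual is 0.
The binding rows give the dual system: 4·y_components + 6·y_test = 80 and 6·y_components + 5·y_test = 88.
→ y_components = 8 and y_test = 8.
Reduced cost of displays: c₃ − yᵀa₃ = 49 − (8·4 + 8·3) = 49 − 56 = -7.

-7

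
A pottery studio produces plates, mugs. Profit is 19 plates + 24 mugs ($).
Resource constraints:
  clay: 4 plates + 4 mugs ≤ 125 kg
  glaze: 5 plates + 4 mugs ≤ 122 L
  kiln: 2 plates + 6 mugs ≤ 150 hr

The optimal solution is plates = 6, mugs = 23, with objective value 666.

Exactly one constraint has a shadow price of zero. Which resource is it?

clay

clay: 116/125 (slack 9)
glaze: 122/122 (binding)
kiln: 150/150 (binding)
By complementary slackness, a constraint with positive slack has shadow price 0 → clay.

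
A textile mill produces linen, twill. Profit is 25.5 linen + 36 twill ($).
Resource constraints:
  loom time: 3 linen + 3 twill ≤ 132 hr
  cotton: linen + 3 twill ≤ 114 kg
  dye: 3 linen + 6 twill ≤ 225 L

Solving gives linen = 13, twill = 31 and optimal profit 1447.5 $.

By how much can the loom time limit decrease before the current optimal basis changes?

19.5

Binding constraints: loom time, dye. The basis is B = [[3,3],[3,6]] with det 9.
Per unit decrease in loom time, x* moves by d = (-0.6667, 0.3333).
The basis stays optimal until linen reaches 0; allowable decrease = 19.5 hr.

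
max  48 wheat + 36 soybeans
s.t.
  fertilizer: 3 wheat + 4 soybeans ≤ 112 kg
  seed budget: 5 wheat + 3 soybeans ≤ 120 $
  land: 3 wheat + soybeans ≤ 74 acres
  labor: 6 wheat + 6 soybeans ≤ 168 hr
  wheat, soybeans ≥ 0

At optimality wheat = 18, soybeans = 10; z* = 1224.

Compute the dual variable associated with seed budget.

Binding: seed budget and labor. Non-binding: fertilizer (18 unused), land (10 unused).
By complementary slackness, y = 0 for the non-binding constraints.
Dual feasibility on the basic columns requires 5·y_seed budget + 6·y_labor = 48, 3·y_seed budget + 6·y_labor = 36.
Solving: y_seed budget = 6, y_labor = 3.
Shadow price of seed budget = 6.

6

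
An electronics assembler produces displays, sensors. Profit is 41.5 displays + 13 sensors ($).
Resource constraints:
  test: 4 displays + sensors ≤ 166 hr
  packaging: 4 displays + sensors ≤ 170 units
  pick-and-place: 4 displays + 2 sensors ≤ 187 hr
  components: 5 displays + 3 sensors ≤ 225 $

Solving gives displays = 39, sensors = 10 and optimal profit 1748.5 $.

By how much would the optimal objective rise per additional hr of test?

Check each constraint at x*: test 166/166 (tight); packaging 166/170 (slack 4); pick-and-place 176/187 (slack 11); components 225/225 (tight).
Since packaging, pick-and-place are not tight, their duals are 0.
From A_Bᵀ y = c: 4·y_test + 5·y_components = 41.5; 1·y_test + 3·y_components = 13.
→ y_test = 8.5 and y_components = 1.5.
Shadow price of test = 8.5.

8.5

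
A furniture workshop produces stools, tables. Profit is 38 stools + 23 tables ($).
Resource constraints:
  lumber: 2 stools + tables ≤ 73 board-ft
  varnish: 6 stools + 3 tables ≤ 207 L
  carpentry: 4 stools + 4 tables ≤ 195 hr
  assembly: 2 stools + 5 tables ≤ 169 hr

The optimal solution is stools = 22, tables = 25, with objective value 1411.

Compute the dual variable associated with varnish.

Binding: varnish and assembly. Non-binding: lumber (4 unused), carpentry (7 unused).
By complementary slackness, y = 0 for the non-binding constraints.
The binding rows give the dual system: 6·y_varnish + 2·y_assembly = 38 and 3·y_varnish + 5·y_assembly = 23.
Solving: y_varnish = 6, y_assembly = 1.
Shadow price of varnish = 6.

6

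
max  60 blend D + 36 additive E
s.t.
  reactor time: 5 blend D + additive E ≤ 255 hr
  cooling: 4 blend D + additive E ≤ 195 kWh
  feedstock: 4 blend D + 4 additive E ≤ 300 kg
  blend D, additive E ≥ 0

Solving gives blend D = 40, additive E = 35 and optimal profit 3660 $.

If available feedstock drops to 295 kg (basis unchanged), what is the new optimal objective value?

At the optimum: reactor time uses 235 of 255 (slack = 20); cooling uses 195 of 195 (binding); feedstock uses 300 of 300 (binding).
By complementary slackness, y = 0 for the non-binding constraint.
From A_Bᵀ y = c: 4·y_cooling + 4·y_feedstock = 60; 1·y_cooling + 4·y_feedstock = 36.
This yields shadow prices y_cooling = 8, y_feedstock = 7.
Δz = y_feedstock·Δb = 7 × (-5) = -35, so new z* = 3660 − 35 = 3625.

3625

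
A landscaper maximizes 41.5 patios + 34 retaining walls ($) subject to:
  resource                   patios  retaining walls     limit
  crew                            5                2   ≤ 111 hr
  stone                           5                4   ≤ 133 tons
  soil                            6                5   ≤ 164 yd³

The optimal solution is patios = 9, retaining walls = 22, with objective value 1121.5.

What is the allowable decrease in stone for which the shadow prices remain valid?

1.8

Binding constraints: stone, soil. The basis is B = [[5,4],[6,5]] with det 1.
Per unit decrease in stone, x* moves by d = (-5, 6).
The basis stays optimal until patios reaches 0; allowable decrease = 1.8 tons.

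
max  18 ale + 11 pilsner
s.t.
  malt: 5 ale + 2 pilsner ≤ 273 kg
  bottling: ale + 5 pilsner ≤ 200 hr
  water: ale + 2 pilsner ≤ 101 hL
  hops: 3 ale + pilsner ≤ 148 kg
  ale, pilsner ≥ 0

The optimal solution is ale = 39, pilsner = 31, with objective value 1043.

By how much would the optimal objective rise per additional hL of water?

Binding: water and hops. Non-binding: malt (16 unused), bottling (6 unused).
Since malt, bottling are not tight, their duals are 0.
From A_Bᵀ y = c: 1·y_water + 3·y_hops = 18; 2·y_water + 1·y_hops = 11.
→ y_water = 3 and y_hops = 5.
Shadow price of water = 3.

3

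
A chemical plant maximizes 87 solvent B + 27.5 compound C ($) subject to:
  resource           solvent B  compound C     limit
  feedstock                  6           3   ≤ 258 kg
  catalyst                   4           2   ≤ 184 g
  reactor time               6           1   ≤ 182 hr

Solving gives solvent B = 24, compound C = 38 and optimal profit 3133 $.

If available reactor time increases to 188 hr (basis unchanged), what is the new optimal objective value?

Check each constraint at x*: feedstock 258/258 (tight); catalyst 172/184 (slack 12); reactor time 182/182 (tight).
Slack constraints have shadow price 0 (complementary slackness).
Dual feasibility on the basic columns requires 6·y_feedstock + 6·y_reactor time = 87, 3·y_feedstock + 1·y_reactor time = 27.5.
Solving: y_feedstock = 6.5, y_reactor time = 8.
Δz = y_reactor time·Δb = 8 × (6) = 48, so new z* = 3133 + 48 = 3181.

3181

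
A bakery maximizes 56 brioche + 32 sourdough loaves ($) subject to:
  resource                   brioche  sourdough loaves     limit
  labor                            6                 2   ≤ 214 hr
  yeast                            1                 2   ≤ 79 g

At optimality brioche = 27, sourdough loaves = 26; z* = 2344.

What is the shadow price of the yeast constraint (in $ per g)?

At the optimum: labor uses 214 of 214 (binding); yeast uses 79 of 79 (binding).
From A_Bᵀ y = c: 6·y_labor + 1·y_yeast = 56; 2·y_labor + 2·y_yeast = 32.
Solving: y_labor = 8, y_yeast = 8.
Shadow price of yeast = 8.

8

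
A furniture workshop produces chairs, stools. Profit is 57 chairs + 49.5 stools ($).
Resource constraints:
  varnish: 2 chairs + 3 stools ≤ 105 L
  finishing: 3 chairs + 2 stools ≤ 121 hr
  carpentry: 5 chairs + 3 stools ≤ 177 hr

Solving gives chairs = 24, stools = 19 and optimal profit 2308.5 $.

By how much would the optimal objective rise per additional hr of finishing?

Binding: varnish and carpentry. Non-binding: finishing (11 unused).
By complementary slackness, y = 0 for the non-binding constraint.
From A_Bᵀ y = c: 2·y_varnish + 5·y_carpentry = 57; 3·y_varnish + 3·y_carpentry = 49.5.
This yields shadow prices y_varnish = 8.5, y_carpentry = 8.
Shadow price of finishing = 0.

0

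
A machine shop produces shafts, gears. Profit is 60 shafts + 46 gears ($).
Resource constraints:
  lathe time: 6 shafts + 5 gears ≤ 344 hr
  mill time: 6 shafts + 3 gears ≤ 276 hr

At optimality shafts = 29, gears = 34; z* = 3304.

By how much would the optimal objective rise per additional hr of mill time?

2

At the optimum: lathe time uses 344 of 344 (binding); mill time uses 276 of 276 (binding).
The binding rows give the dual system: 6·y_lathe time + 6·y_mill time = 60 and 5·y_lathe time + 3·y_mill time = 46.
→ y_lathe time = 8 and y_mill time = 2.
Shadow price of mill time = 2.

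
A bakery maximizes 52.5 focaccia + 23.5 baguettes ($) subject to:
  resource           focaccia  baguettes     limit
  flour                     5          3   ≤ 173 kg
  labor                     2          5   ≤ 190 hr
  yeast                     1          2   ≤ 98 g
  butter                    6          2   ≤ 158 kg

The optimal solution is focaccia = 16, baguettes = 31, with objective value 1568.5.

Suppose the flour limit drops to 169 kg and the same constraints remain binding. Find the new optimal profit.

Binding: flour and butter. Non-binding: labor (3 unused), yeast (20 unused).
Slack constraints have shadow price 0 (complementary slackness).
Dual feasibility on the basic columns requires 5·y_flour + 6·y_butter = 52.5, 3·y_flour + 2·y_butter = 23.5.
→ y_flour = 4.5 and y_butter = 5.
Δz = y_flour·Δb = 4.5 × (-4) = -18, so new z* = 1568.5 − 18 = 1550.5.

1550.5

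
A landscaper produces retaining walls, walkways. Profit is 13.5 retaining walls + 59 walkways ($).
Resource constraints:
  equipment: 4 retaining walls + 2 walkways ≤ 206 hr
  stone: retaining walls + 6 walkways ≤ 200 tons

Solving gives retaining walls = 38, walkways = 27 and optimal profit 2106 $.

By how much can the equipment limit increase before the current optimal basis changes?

Binding constraints: equipment, stone. The basis is B = [[4,2],[1,6]] with det 22.
Per unit increase in equipment, x* moves by d = (0.2727, -0.0455).
The basis stays optimal until walkways reaches 0; allowable increase = 594 hr.

594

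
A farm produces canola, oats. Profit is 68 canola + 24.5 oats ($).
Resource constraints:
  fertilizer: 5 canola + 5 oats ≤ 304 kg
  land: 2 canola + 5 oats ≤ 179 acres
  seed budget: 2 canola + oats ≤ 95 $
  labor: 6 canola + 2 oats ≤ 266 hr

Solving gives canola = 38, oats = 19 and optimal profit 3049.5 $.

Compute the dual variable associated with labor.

Binding: seed budget and labor. Non-binding: fertilizer (19 unused), land (8 unused).
Slack constraints have shadow price 0 (complementary slackness).
Dual feasibility on the basic columns requires 2·y_seed budget + 6·y_labor = 68, 1·y_seed budget + 2·y_labor = 24.5.
This yields shadow prices y_seed budget = 5.5, y_labor = 9.5.
Shadow price of labor = 9.5.

9.5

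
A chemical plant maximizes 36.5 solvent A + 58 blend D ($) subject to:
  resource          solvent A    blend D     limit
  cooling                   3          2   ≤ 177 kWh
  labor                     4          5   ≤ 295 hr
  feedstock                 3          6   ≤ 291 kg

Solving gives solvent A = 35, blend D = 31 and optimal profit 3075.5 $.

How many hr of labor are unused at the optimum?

0

labor used = 4·35 + 5·31 = 295; slack = 295 − 295 = 0.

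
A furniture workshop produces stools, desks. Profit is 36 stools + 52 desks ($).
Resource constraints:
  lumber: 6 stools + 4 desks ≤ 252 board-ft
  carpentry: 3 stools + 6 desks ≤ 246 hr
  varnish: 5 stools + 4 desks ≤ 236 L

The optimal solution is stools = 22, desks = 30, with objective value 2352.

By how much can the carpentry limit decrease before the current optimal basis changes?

Binding constraints: lumber, carpentry. The basis is B = [[6,4],[3,6]] with det 24.
Per unit decrease in carpentry, x* moves by d = (0.1667, -0.25).
The basis stays optimal until desks reaches 0; allowable decrease = 120 hr.

120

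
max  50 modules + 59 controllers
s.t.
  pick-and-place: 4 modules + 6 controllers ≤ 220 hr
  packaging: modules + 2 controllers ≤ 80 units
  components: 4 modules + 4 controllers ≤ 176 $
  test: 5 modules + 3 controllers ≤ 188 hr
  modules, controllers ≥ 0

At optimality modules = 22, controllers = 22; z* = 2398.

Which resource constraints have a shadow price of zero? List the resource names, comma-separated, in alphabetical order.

pick-and-place: 220/220 (binding)
packaging: 66/80 (slack 14)
components: 176/176 (binding)
test: 176/188 (slack 12)
By complementary slackness, a constraint with positive slack has shadow price 0 → packaging, test.

packaging, test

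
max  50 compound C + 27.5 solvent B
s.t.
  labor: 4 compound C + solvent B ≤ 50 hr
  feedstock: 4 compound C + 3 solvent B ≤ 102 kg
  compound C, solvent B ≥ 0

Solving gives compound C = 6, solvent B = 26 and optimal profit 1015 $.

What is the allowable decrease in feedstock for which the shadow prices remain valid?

Binding constraints: labor, feedstock. The basis is B = [[4,1],[4,3]] with det 8.
Per unit decrease in feedstock, x* moves by d = (0.125, -0.5).
The basis stays optimal until solvent B reaches 0; allowable decrease = 52 kg.

52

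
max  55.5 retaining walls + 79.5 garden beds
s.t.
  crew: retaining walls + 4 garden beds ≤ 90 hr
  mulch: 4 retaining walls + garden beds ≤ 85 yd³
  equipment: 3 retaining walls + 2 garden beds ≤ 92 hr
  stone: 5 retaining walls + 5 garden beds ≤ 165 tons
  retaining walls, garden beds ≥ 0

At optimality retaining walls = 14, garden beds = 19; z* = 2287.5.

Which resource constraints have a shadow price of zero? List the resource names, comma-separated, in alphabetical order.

crew: 90/90 (binding)
mulch: 75/85 (slack 10)
equipment: 80/92 (slack 12)
stone: 165/165 (binding)
By complementary slackness, a constraint with positive slack has shadow price 0 → equipment, mulch.

equipment, mulch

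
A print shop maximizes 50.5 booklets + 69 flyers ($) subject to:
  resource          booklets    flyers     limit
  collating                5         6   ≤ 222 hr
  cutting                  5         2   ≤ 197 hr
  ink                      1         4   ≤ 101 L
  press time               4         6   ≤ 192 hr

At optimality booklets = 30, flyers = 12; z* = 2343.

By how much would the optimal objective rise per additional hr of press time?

At the optimum: collating uses 222 of 222 (binding); cutting uses 174 of 197 (slack = 23); ink uses 78 of 101 (slack = 23); press time uses 192 of 192 (binding).
Since cutting, ink are not tight, their duals are 0.
From A_Bᵀ y = c: 5·y_collating + 4·y_press time = 50.5; 6·y_collating + 6·y_press time = 69.
Solving: y_collating = 4.5, y_press time = 7.
Shadow price of press time = 7.

7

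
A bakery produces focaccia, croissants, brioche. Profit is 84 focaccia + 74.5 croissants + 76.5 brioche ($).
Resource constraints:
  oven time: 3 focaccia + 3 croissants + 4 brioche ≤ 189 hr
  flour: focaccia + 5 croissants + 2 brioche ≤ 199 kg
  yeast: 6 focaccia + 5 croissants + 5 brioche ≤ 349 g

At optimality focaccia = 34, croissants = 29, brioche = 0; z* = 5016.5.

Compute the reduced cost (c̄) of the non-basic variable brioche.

At the optimum: oven time uses 189 of 189 (binding); flour uses 179 of 199 (slack = 20); yeast uses 349 of 349 (binding).
Slack constraints have shadow price 0 (complementary slackness).
Dual feasibility on the basic columns requires 3·y_oven time + 6·y_yeast = 84, 3·y_oven time + 5·y_yeast = 74.5.
→ y_oven time = 9 and y_yeast = 9.5.
Reduced cost of brioche: c₃ − yᵀa₃ = 76.5 − (9·4 + 9.5·5) = 76.5 − 83.5 = -7.

-7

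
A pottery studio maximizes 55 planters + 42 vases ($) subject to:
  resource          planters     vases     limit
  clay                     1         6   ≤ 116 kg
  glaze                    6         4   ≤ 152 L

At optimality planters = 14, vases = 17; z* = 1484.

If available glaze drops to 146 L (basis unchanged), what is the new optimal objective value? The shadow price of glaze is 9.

1430

Δb = -6, so new z* = 1484 + (9)·(-6) = 1484 − 54 = 1430.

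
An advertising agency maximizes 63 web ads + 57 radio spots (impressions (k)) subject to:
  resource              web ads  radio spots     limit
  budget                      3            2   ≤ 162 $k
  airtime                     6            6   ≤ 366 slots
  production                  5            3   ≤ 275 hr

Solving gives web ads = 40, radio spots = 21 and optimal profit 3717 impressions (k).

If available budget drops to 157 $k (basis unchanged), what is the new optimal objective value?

Binding: budget and airtime. Non-binding: production (12 unused).
Slack constraints have shadow price 0 (complementary slackness).
The binding rows give the dual system: 3·y_budget + 6·y_airtime = 63 and 2·y_budget + 6·y_airtime = 57.
This yields shadow prices y_budget = 6, y_airtime = 7.5.
Δz = y_budget·Δb = 6 × (-5) = -30, so new z* = 3717 − 30 = 3687.

3687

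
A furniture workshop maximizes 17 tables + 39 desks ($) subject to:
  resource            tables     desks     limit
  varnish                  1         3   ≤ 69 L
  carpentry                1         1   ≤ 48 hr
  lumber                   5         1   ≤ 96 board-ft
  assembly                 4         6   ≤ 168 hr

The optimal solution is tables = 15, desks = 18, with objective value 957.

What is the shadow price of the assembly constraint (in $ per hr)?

Check each constraint at x*: varnish 69/69 (tight); carpentry 33/48 (slack 15); lumber 93/96 (slack 3); assembly 168/168 (tight).
Slack constraints have shadow price 0 (complementary slackness).
From A_Bᵀ y = c: 1·y_varnish + 4·y_assembly = 17; 3·y_varnish + 6·y_assembly = 39.
→ y_varnish = 9 and y_assembly = 2.
Shadow price of assembly = 2.

2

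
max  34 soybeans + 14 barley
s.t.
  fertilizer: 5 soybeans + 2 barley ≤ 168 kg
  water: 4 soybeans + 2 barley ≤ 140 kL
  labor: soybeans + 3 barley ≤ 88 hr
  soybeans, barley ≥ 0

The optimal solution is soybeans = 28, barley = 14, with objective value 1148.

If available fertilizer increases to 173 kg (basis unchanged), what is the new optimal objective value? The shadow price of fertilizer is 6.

Δb = 5, so new z* = 1148 + (6)·(5) = 1148 + 30 = 1178.

1178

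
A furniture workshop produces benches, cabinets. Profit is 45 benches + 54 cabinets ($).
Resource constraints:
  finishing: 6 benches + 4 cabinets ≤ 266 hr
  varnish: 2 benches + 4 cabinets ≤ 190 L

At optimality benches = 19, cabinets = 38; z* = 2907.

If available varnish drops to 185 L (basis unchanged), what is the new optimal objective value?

2862

Both finishing and varnish are binding at x*.
From A_Bᵀ y = c: 6·y_finishing + 2·y_varnish = 45; 4·y_finishing + 4·y_varnish = 54.
Solving: y_finishing = 4.5, y_varnish = 9.
Δz = y_varnish·Δb = 9 × (-5) = -45, so new z* = 2907 − 45 = 2862.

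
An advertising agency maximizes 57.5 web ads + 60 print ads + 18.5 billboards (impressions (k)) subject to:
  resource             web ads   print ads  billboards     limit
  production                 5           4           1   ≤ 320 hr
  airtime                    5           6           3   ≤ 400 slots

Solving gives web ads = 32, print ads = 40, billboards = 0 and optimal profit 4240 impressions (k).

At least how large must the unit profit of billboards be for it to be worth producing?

Both production and airtime are binding at x*.
Dual feasibility on the basic columns requires 5·y_production + 5·y_airtime = 57.5, 4·y_production + 6·y_airtime = 60.
This yields shadow prices y_production = 4.5, y_airtime = 7.
billboards enters the basis when its profit ≥ yᵀa₃ = 4.5·1 + 7·3 = 25.5.

25.5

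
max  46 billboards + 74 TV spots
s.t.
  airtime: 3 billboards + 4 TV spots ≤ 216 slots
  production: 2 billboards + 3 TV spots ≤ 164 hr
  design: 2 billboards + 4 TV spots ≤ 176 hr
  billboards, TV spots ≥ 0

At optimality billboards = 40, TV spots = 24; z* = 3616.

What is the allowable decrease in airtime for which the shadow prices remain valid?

40

Binding constraints: airtime, design. The basis is B = [[3,4],[2,4]] with det 4.
Per unit decrease in airtime, x* moves by d = (-1, 0.5).
The basis stays optimal until billboards reaches 0; allowable decrease = 40 slots.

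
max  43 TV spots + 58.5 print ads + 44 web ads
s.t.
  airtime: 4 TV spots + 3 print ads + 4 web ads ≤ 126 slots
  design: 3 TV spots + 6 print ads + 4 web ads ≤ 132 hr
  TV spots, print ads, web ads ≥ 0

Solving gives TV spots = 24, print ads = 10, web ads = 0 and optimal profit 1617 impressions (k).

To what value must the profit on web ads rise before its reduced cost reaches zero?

Check each constraint at x*: airtime 126/126 (tight); design 132/132 (tight).
The binding rows give the dual system: 4·y_airtime + 3·y_design = 43 and 3·y_airtime + 6·y_design = 58.5.
Solving: y_airtime = 5.5, y_design = 7.
web ads enters the basis when its profit ≥ yᵀa₃ = 5.5·4 + 7·4 = 50.

50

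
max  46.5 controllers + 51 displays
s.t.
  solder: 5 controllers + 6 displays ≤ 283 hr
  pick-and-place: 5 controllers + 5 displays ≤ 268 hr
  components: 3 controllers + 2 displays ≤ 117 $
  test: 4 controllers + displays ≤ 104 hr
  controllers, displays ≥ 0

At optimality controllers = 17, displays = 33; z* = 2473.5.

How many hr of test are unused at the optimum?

test used = 4·17 + 1·33 = 101; slack = 104 − 101 = 3.

3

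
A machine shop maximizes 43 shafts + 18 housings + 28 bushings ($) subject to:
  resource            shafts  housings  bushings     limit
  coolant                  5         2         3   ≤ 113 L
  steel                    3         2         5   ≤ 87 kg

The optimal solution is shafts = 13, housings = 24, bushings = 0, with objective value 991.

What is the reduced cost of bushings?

Both coolant and steel are binding at x*.
The binding rows give the dual system: 5·y_coolant + 3·y_steel = 43 and 2·y_coolant + 2·y_steel = 18.
This yields shadow prices y_coolant = 8, y_steel = 1.
Reduced cost of bushings: c₃ − yᵀa₃ = 28 − (8·3 + 1·5) = 28 − 29 = -1.

-1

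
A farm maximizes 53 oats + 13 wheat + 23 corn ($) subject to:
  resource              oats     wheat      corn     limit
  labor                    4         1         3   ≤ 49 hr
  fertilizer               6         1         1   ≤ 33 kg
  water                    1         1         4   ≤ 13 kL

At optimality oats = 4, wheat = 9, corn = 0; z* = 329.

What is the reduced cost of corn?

At the optimum: labor uses 25 of 49 (slack = 24); fertilizer uses 33 of 33 (binding); water uses 13 of 13 (binding).
Since labor is not tight, its dual is 0.
Dual feasibility on the basic columns requires 6·y_fertilizer + 1·y_water = 53, 1·y_fertilizer + 1·y_water = 13.
→ y_fertilizer = 8 and y_water = 5.
Reduced cost of corn: c₃ − yᵀa₃ = 23 − (8·1 + 5·4) = 23 − 28 = -5.

-5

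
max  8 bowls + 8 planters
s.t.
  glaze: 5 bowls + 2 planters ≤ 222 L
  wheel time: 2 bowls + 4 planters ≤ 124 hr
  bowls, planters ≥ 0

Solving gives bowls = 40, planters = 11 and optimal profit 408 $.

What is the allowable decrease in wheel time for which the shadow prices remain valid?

Binding constraints: glaze, wheel time. The basis is B = [[5,2],[2,4]] with det 16.
Per unit decrease in wheel time, x* moves by d = (0.125, -0.3125).
The basis stays optimal until planters reaches 0; allowable decrease = 35.2 hr.

35.2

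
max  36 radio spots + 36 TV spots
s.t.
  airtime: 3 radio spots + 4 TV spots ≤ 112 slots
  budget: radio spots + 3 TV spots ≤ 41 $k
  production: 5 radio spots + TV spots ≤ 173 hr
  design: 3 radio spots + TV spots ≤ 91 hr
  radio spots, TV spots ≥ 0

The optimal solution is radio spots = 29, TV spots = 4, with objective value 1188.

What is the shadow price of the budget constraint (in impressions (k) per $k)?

Check each constraint at x*: airtime 103/112 (slack 9); budget 41/41 (tight); production 149/173 (slack 24); design 91/91 (tight).
By complementary slackness, y = 0 for the non-binding constraints.
From A_Bᵀ y = c: 1·y_budget + 3·y_design = 36; 3·y_budget + 1·y_design = 36.
This yields shadow prices y_budget = 9, y_design = 9.
Shadow price of budget = 9.

9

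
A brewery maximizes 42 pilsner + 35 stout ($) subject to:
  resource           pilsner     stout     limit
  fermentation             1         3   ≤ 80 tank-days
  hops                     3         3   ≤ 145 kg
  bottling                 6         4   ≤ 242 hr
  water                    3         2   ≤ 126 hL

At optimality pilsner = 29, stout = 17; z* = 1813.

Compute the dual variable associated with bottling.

At the optimum: fermentation uses 80 of 80 (binding); hops uses 138 of 145 (slack = 7); bottling uses 242 of 242 (binding); water uses 121 of 126 (slack = 5).
Since hops, water are not tight, their duals are 0.
The binding rows give the dual system: 1·y_fermentation + 6·y_bottling = 42 and 3·y_fermentation + 4·y_bottling = 35.
→ y_fermentation = 3 and y_bottling = 6.5.
Shadow price of bottling = 6.5.

6.5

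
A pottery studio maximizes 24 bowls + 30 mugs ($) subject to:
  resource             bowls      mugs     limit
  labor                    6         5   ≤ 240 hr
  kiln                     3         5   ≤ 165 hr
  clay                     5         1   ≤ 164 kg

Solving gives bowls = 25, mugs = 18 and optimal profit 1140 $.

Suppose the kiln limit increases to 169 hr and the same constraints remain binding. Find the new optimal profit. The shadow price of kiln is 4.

1156

Δb = 4, so new z* = 1140 + (4)·(4) = 1140 + 16 = 1156.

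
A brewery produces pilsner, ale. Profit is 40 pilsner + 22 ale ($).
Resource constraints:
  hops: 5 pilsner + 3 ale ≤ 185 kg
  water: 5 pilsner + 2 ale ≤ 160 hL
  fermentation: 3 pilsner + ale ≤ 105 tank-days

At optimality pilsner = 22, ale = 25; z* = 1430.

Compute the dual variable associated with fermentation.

0

Check each constraint at x*: hops 185/185 (tight); water 160/160 (tight); fermentation 91/105 (slack 14).
By complementary slackness, y = 0 for the non-binding constraint.
The binding rows give the dual system: 5·y_hops + 5·y_water = 40 and 3·y_hops + 2·y_water = 22.
→ y_hops = 6 and y_water = 2.
Shadow price of fermentation = 0.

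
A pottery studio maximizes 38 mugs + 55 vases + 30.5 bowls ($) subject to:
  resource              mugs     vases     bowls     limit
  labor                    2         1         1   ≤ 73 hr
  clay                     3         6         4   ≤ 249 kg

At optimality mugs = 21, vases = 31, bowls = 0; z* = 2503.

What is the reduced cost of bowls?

Check each constraint at x*: labor 73/73 (tight); clay 249/249 (tight).
From A_Bᵀ y = c: 2·y_labor + 3·y_clay = 38; 1·y_labor + 6·y_clay = 55.
Solving: y_labor = 7, y_clay = 8.
Reduced cost of bowls: c₃ − yᵀa₃ = 30.5 − (7·1 + 8·4) = 30.5 − 39 = -8.5.

-8.5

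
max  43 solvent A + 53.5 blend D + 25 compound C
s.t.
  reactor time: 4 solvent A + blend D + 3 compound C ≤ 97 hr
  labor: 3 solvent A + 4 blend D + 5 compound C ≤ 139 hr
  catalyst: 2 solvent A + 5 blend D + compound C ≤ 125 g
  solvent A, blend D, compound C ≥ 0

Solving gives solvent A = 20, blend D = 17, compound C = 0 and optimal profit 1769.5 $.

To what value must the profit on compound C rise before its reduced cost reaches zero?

27.5

Check each constraint at x*: reactor time 97/97 (tight); labor 128/139 (slack 11); catalyst 125/125 (tight).
By complementary slackness, y = 0 for the non-binding constraint.
The binding rows give the dual system: 4·y_reactor time + 2·y_catalyst = 43 and 1·y_reactor time + 5·y_catalyst = 53.5.
→ y_reactor time = 6 and y_catalyst = 9.5.
compound C enters the basis when its profit ≥ yᵀa₃ = 6·3 + 9.5·1 = 27.5.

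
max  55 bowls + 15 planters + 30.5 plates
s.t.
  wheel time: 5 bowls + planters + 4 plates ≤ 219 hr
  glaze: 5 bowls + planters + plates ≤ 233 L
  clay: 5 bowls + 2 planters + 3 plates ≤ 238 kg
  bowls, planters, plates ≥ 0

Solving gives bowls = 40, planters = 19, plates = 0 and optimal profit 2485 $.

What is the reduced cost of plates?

-9.5

Check each constraint at x*: wheel time 219/219 (tight); glaze 219/233 (slack 14); clay 238/238 (tight).
Since glaze is not tight, its dual is 0.
Dual feasibility on the basic columns requires 5·y_wheel time + 5·y_clay = 55, 1·y_wheel time + 2·y_clay = 15.
This yields shadow prices y_wheel time = 7, y_clay = 4.
Reduced cost of plates: c₃ − yᵀa₃ = 30.5 − (7·4 + 4·3) = 30.5 − 40 = -9.5.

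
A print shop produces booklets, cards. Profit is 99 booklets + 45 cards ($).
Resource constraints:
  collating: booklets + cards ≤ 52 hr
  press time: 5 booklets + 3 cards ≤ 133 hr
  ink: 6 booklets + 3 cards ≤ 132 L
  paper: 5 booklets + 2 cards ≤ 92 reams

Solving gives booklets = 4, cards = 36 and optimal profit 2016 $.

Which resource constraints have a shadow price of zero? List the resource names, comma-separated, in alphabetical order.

collating, press time

collating: 40/52 (slack 12)
press time: 128/133 (slack 5)
ink: 132/132 (binding)
paper: 92/92 (binding)
By complementary slackness, a constraint with positive slack has shadow price 0 → collating, press time.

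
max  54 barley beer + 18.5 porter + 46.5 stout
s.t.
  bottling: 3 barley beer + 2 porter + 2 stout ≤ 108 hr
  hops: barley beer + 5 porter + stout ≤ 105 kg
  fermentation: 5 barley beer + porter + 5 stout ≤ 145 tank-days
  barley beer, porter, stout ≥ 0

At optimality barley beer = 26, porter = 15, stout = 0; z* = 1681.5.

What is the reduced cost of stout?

-2

Check each constraint at x*: bottling 108/108 (tight); hops 101/105 (slack 4); fermentation 145/145 (tight).
By complementary slackness, y = 0 for the non-binding constraint.
Dual feasibility on the basic columns requires 3·y_bottling + 5·y_fermentation = 54, 2·y_bottling + 1·y_fermentation = 18.5.
Solving: y_bottling = 5.5, y_fermentation = 7.5.
Reduced cost of stout: c₃ − yᵀa₃ = 46.5 − (5.5·2 + 7.5·5) = 46.5 − 48.5 = -2.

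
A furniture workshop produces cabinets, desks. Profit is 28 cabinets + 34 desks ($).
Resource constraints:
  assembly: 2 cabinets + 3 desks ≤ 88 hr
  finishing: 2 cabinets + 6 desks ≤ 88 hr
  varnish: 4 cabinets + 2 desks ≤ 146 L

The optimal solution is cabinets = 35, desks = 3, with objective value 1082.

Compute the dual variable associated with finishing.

Binding: finishing and varnish. Non-binding: assembly (9 unused).
Slack constraints have shadow price 0 (complementary slackness).
The binding rows give the dual system: 2·y_finishing + 4·y_varnish = 28 and 6·y_finishing + 2·y_varnish = 34.
Solving: y_finishing = 4, y_varnish = 5.
Shadow price of finishing = 4.

4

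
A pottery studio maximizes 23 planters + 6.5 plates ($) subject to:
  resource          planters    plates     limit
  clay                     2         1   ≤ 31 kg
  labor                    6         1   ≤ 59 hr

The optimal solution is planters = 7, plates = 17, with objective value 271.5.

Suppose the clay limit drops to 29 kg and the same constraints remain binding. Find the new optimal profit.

Both clay and labor are binding at x*.
From A_Bᵀ y = c: 2·y_clay + 6·y_labor = 23; 1·y_clay + 1·y_labor = 6.5.
This yields shadow prices y_clay = 4, y_labor = 2.5.
Δz = y_clay·Δb = 4 × (-2) = -8, so new z* = 271.5 − 8 = 263.5.

263.5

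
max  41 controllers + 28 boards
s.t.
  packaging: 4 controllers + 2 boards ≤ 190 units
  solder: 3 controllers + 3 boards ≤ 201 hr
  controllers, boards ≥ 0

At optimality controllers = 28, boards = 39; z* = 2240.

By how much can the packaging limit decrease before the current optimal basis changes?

56

Binding constraints: packaging, solder. The basis is B = [[4,2],[3,3]] with det 6.
Per unit decrease in packaging, x* moves by d = (-0.5, 0.5).
The basis stays optimal until controllers reaches 0; allowable decrease = 56 units.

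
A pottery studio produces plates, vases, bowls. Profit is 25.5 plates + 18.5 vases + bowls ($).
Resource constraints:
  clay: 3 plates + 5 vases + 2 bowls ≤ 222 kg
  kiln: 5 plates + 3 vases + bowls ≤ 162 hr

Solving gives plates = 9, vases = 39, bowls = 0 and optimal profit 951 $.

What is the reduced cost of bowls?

At the optimum: clay uses 222 of 222 (binding); kiln uses 162 of 162 (binding).
Dual feasibility on the basic columns requires 3·y_clay + 5·y_kiln = 25.5, 5·y_clay + 3·y_kiln = 18.5.
Solving: y_clay = 1, y_kiln = 4.5.
Reduced cost of bowls: c₃ − yᵀa₃ = 1 − (1·2 + 4.5·1) = 1 − 6.5 = -5.5.

-5.5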